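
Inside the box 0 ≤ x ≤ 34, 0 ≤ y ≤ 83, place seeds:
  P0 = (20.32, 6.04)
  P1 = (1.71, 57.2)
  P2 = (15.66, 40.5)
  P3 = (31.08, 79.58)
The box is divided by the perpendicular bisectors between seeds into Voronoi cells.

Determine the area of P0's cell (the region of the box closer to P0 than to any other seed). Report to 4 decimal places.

Area of P0's cell: 786.6282

1. box [0,34]×[0,83]: [(0, 0) (34, 0) (34, 83) (0, 83)]
2. ⊥bis P0·P1 via (11.015,31.62): [(0, 27.6132) (0, 0) (34, 0) (34, 39.981)]  |A|=1149.1017
3. ⊥bis P0·P2 via (17.99,23.27): [(0, 20.8372) (0, 0) (34, 0) (34, 25.435)]  |A|=786.6282
4. ⊥bis P0·P3 via (25.7,42.81): [(0, 20.8372) (0, 0) (34, 0) (34, 25.435)]  |A|=786.6282
5. canonical 4-gon: [(0, 20.8372) (0, 0) (34, 0) (34, 25.435)]
6. shoelace: 786.6282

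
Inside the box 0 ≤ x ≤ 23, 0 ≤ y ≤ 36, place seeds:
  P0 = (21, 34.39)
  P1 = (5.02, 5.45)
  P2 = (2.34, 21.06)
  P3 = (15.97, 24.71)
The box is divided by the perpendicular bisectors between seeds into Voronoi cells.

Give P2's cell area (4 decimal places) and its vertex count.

Area of P2's cell: 193.4562 (4 vertices)

1. box [0,23]×[0,36]: [(0, 0) (23, 0) (23, 36) (0, 36)]
2. ⊥bis P2·P0 via (11.67,27.725): [(0, 0) (23, 0) (23, 11.8647) (5.7587, 36) (0, 36)]  |A|=619.9374
3. ⊥bis P2·P1 via (3.68,13.255): [(0, 12.6232) (20.0047, 16.0577) (5.7587, 36) (0, 36)]  |A|=291.2431
4. ⊥bis P2·P3 via (9.155,22.885): [(0, 12.6232) (11.3798, 14.5769) (5.6429, 36) (0, 36)]  |A|=193.4562
5. canonical 4-gon: [(0, 12.6232) (11.3798, 14.5769) (5.6429, 36) (0, 36)]
6. shoelace: 193.4562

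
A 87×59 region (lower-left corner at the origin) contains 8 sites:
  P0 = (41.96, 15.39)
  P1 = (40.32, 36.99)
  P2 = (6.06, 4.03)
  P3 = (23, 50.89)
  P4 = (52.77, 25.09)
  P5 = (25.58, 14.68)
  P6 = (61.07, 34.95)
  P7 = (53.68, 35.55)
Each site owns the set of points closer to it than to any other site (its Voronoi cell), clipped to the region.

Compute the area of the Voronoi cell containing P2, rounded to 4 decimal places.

Area of P2's cell: 390.4249

1. box [0,87]×[0,59]: [(0, 0) (87, 0) (87, 59) (0, 59)]
2. ⊥bis P2·P0 via (24.01,9.71): [(0, 0) (27.0826, 0) (8.4129, 59) (0, 59)]  |A|=1047.1179
3. ⊥bis P2·P1 via (23.19,20.51): [(0, 44.6147) (0, 0) (27.0826, 0) (19.3194, 24.5333)]  |A|=763.1763
4. ⊥bis P2·P3 via (14.53,27.46): [(17.5562, 26.366) (0, 32.7126) (0, 0) (27.0826, 0) (19.3194, 24.5333)]  |A|=658.6993
5. ⊥bis P2·P4 via (29.415,14.56): [(17.5562, 26.366) (0, 32.7126) (0, 0) (27.0826, 0) (19.3194, 24.5333)]  |A|=658.6993
6. ⊥bis P2·P5 via (15.82,9.355): [(3.832, 31.3273) (0, 32.7126) (0, 0) (20.924, 0)]  |A|=390.4249
7. ⊥bis P2·P6 via (33.565,19.49): [(3.832, 31.3273) (0, 32.7126) (0, 0) (20.924, 0)]  |A|=390.4249
8. ⊥bis P2·P7 via (29.87,19.79): [(3.832, 31.3273) (0, 32.7126) (0, 0) (20.924, 0)]  |A|=390.4249
9. canonical 4-gon: [(3.832, 31.3273) (0, 32.7126) (0, 0) (20.924, 0)]
10. shoelace: 390.4249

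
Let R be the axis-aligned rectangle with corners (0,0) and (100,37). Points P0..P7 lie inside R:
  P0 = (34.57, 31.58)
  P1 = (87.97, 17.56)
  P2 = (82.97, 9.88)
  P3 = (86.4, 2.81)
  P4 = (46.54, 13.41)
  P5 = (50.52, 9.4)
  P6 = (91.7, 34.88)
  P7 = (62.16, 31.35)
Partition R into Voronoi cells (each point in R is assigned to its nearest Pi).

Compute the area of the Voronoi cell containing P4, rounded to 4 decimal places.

1. box [0,100]×[0,37]: [(0, 0) (100, 0) (100, 37) (0, 37)]
2. ⊥bis P4·P0 via (40.555,22.495): [(6.4085, 0) (100, 0) (100, 37) (62.573, 37)]  |A|=2423.8425
3. ⊥bis P4·P1 via (67.255,15.485): [(6.4085, 0) (68.8061, 0) (65.0999, 37) (62.573, 37)]  |A|=1201.1031
4. ⊥bis P4·P2 via (64.755,11.645): [(6.4085, 0) (63.6266, 0) (66.1734, 26.2829) (65.0999, 37) (62.573, 37)]  |A|=1133.0371
5. ⊥bis P4·P3 via (66.47,8.11): [(6.4085, 0) (63.6266, 0) (66.1734, 26.2829) (65.0999, 37) (62.573, 37)]  |A|=1133.0371
6. ⊥bis P4·P5 via (48.53,11.405): [(6.4085, 0) (37.039, 0) (65.9334, 28.6782) (65.0999, 37) (62.573, 37)]  |A|=745.591
7. ⊥bis P4·P6 via (69.12,24.145): [(6.4085, 0) (37.039, 0) (65.9334, 28.6782) (65.6581, 31.4267) (63.0085, 37) (62.573, 37)]  |A|=739.763
8. ⊥bis P4·P7 via (54.35,22.38): [(48.3329, 27.6189) (6.4085, 0) (37.039, 0) (57.1401, 19.9507)]  |A|=587.9166
9. canonical 4-gon: [(48.3329, 27.6189) (6.4085, 0) (37.039, 0) (57.1401, 19.9507)]
10. shoelace: 587.9166

Area of P4's cell: 587.9166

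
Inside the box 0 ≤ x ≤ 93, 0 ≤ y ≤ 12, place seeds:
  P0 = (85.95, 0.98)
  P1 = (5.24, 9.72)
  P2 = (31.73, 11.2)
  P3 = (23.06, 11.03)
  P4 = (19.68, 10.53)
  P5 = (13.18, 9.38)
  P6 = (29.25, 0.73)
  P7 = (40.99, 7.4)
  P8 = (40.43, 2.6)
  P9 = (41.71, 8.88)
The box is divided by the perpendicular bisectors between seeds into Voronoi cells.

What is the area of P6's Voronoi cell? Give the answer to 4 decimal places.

Area of P6's cell: 74.8817

1. box [0,93]×[0,12]: [(0, 0) (93, 0) (93, 12) (0, 12)]
2. ⊥bis P6·P0 via (57.6,0.855): [(0, 0) (57.6038, 0) (57.5509, 12) (0, 12)]  |A|=690.9278
3. ⊥bis P6·P1 via (17.245,5.225): [(15.2886, 0) (57.6038, 0) (57.5509, 12) (19.7817, 12)]  |A|=480.5056
4. ⊥bis P6·P2 via (30.49,5.965): [(18.5785, 8.7864) (15.2886, 0) (55.6729, 0)]  |A|=177.417
5. ⊥bis P6·P3 via (26.155,5.88): [(27.482, 6.6775) (16.3708, 0) (55.6729, 0)]  |A|=131.2196
6. ⊥bis P6·P4 via (24.465,5.63): [(27.482, 6.6775) (22.4263, 3.6392) (18.6997, 0) (55.6729, 0)]  |A|=126.982
7. ⊥bis P6·P5 via (21.215,5.055): [(27.482, 6.6775) (22.4263, 3.6392) (18.6997, 0) (55.6729, 0)]  |A|=126.982
8. ⊥bis P6·P7 via (35.12,4.065): [(34.5926, 4.9932) (27.482, 6.6775) (22.4263, 3.6392) (18.6997, 0) (37.4295, 0)]  |A|=81.4354
9. ⊥bis P6·P8 via (34.84,1.665): [(34.2706, 5.0695) (27.482, 6.6775) (22.4263, 3.6392) (18.6997, 0) (35.1185, 0)]  |A|=74.8817
10. ⊥bis P6·P9 via (35.48,4.805): [(34.2706, 5.0695) (27.482, 6.6775) (22.4263, 3.6392) (18.6997, 0) (35.1185, 0)]  |A|=74.8817
11. canonical 5-gon: [(34.2706, 5.0695) (27.482, 6.6775) (22.4263, 3.6392) (18.6997, 0) (35.1185, 0)]
12. shoelace: 74.8817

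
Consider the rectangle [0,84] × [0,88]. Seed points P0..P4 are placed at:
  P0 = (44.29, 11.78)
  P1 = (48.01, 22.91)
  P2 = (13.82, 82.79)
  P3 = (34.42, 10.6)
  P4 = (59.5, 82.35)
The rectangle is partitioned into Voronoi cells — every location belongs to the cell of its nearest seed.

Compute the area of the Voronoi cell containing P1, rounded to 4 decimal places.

Area of P1's cell: 2185.6757

1. box [0,84]×[0,88]: [(0, 0) (84, 0) (84, 88) (0, 88)]
2. ⊥bis P1·P0 via (46.15,17.345): [(0, 32.7698) (84, 4.6943) (84, 88) (0, 88)]  |A|=5818.5068
3. ⊥bis P1·P2 via (30.915,52.85): [(0, 35.1983) (0, 32.7698) (84, 4.6943) (84, 83.1602)]  |A|=3397.5647
4. ⊥bis P1·P3 via (41.215,16.755): [(16.154, 44.4218) (38.3057, 19.9668) (84, 4.6943) (84, 83.1602)]  |A|=3051.3701
5. ⊥bis P1·P4 via (53.755,52.63): [(36.4039, 55.984) (16.154, 44.4218) (38.3057, 19.9668) (84, 4.6943) (84, 46.7835)]  |A|=2185.6757
6. canonical 5-gon: [(36.4039, 55.984) (16.154, 44.4218) (38.3057, 19.9668) (84, 4.6943) (84, 46.7835)]
7. shoelace: 2185.6757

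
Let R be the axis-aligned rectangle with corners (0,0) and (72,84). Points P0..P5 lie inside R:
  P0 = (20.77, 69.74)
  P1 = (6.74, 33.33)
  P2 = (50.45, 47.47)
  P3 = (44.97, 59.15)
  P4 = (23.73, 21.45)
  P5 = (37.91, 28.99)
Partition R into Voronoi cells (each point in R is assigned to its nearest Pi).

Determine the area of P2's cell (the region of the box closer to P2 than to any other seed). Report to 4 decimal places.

Area of P2's cell: 896.1027

1. box [0,72]×[0,84]: [(0, 0) (72, 0) (72, 84) (0, 84)]
2. ⊥bis P2·P0 via (35.61,58.605): [(0, 11.1463) (0, 0) (72, 0) (72, 84) (54.6648, 84)]  |A|=4056.7339
3. ⊥bis P2·P1 via (28.595,40.4): [(26.5932, 46.588) (41.6642, 0) (72, 0) (72, 84) (54.6648, 84)]  |A|=2937.999
4. ⊥bis P2·P3 via (47.71,53.31): [(27.4879, 43.8222) (41.6642, 0) (72, 0) (72, 64.7063)]  |A|=2104.7976
5. ⊥bis P2·P4 via (37.09,34.46): [(27.8209, 43.9785) (70.6472, 0) (72, 0) (72, 64.7063)]  |A|=1459.0804
6. ⊥bis P2·P5 via (44.18,38.23): [(32.4842, 46.1664) (72, 19.3521) (72, 64.7063)]  |A|=896.1027
7. canonical 3-gon: [(32.4842, 46.1664) (72, 19.3521) (72, 64.7063)]
8. shoelace: 896.1027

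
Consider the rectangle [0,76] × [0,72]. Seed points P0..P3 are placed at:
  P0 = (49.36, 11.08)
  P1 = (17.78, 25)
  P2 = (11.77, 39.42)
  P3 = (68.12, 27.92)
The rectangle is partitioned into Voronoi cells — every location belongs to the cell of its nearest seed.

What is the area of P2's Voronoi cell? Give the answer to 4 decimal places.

1. box [0,76]×[0,72]: [(0, 0) (76, 0) (76, 72) (0, 72)]
2. ⊥bis P2·P0 via (30.565,25.25): [(0, 0) (11.5284, 0) (65.8109, 72) (0, 72)]  |A|=2784.2171
3. ⊥bis P2·P1 via (14.775,32.21): [(0, 26.052) (45.4516, 44.9954) (65.8109, 72) (0, 72)]  |A|=1932.8008
4. ⊥bis P2·P3 via (39.945,33.67): [(0, 26.052) (41.9593, 43.5399) (47.7674, 72) (0, 72)]  |A|=1643.7041
5. canonical 4-gon: [(0, 26.052) (41.9593, 43.5399) (47.7674, 72) (0, 72)]
6. shoelace: 1643.7041

Area of P2's cell: 1643.7041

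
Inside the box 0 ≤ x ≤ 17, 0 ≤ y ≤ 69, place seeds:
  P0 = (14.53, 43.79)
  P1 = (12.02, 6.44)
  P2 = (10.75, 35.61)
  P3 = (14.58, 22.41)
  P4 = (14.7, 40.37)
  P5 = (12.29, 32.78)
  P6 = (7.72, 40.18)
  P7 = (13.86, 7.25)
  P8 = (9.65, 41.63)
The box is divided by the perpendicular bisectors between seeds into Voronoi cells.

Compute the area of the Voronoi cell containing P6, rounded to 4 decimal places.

Area of P6's cell: 107.3695

1. box [0,17]×[0,69]: [(0, 0) (17, 0) (17, 69) (0, 69)]
2. ⊥bis P6·P0 via (11.125,41.985): [(0, 62.9715) (0, 0) (17, 0) (17, 30.9022)]  |A|=797.9268
3. ⊥bis P6·P1 via (9.87,23.31): [(0, 62.9715) (0, 22.0521) (17, 24.2187) (17, 30.9022)]  |A|=404.625
4. ⊥bis P6·P2 via (9.235,37.895): [(12.2377, 39.8859) (0, 62.9715) (0, 31.772)]  |A|=190.9057
5. ⊥bis P6·P3 via (11.15,31.295): [(12.2377, 39.8859) (0, 62.9715) (0, 31.772)]  |A|=190.9057
6. ⊥bis P6·P4 via (11.21,40.275): [(11.2386, 39.2234) (11.1655, 41.9085) (0, 62.9715) (0, 31.772)]  |A|=189.5401
7. ⊥bis P6·P5 via (10.005,36.48): [(11.2386, 39.2234) (11.1655, 41.9085) (0, 62.9715) (0, 31.772)]  |A|=189.5401
8. ⊥bis P6·P7 via (10.79,23.715): [(11.2386, 39.2234) (11.1655, 41.9085) (0, 62.9715) (0, 31.772)]  |A|=189.5401
9. ⊥bis P6·P8 via (8.685,40.905): [(10.3774, 38.6524) (0, 52.465) (0, 31.772)]  |A|=107.3695
10. canonical 3-gon: [(10.3774, 38.6524) (0, 52.465) (0, 31.772)]
11. shoelace: 107.3695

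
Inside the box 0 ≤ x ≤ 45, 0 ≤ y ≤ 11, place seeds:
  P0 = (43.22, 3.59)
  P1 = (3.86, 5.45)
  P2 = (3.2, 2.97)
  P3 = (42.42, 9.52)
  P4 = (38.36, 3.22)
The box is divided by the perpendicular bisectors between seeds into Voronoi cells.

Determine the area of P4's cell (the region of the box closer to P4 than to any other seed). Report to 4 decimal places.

Area of P4's cell: 197.2640

1. box [0,45]×[0,11]: [(0, 0) (45, 0) (45, 11) (0, 11)]
2. ⊥bis P4·P0 via (40.79,3.405): [(0, 0) (41.0492, 0) (40.2118, 11) (0, 11)]  |A|=446.9355
3. ⊥bis P4·P1 via (21.11,4.335): [(20.8298, 0) (41.0492, 0) (40.2118, 11) (21.5408, 11)]  |A|=213.8972
4. ⊥bis P4·P2 via (20.78,3.095): [(20.8298, 0) (41.0492, 0) (40.2118, 11) (21.5408, 11)]  |A|=213.8972
5. ⊥bis P4·P3 via (40.39,6.37): [(20.8298, 0) (41.0492, 0) (40.5733, 6.2519) (33.2055, 11) (21.5408, 11)]  |A|=197.264
6. canonical 5-gon: [(20.8298, 0) (41.0492, 0) (40.5733, 6.2519) (33.2055, 11) (21.5408, 11)]
7. shoelace: 197.264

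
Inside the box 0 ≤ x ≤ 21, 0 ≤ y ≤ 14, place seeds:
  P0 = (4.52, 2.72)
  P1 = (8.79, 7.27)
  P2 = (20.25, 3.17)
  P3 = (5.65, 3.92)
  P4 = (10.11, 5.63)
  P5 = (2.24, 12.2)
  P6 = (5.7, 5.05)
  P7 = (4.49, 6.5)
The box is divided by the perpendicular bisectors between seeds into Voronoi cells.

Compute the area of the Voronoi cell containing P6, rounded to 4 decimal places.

1. box [0,21]×[0,14]: [(0, 0) (21, 0) (21, 14) (0, 14)]
2. ⊥bis P6·P0 via (5.11,3.885): [(0, 6.4729) (12.7812, 0) (21, 0) (21, 14) (0, 14)]  |A|=252.6342
3. ⊥bis P6·P1 via (7.245,6.16): [(0, 6.4729) (11.0354, 0.8841) (1.6124, 14) (0, 14)]  |A|=52.1062
4. ⊥bis P6·P2 via (12.975,4.11): [(0, 6.4729) (11.0354, 0.8841) (1.6124, 14) (0, 14)]  |A|=52.1062
5. ⊥bis P6·P3 via (5.675,4.485): [(0, 6.4729) (3.7577, 4.5698) (8.5395, 4.3583) (1.6124, 14) (0, 14)]  |A|=44.0642
6. ⊥bis P6·P4 via (7.905,5.34): [(0, 6.4729) (3.7577, 4.5698) (8.0312, 4.3807) (7.9209, 5.2192) (1.6124, 14) (0, 14)]  |A|=43.8523
7. ⊥bis P6·P5 via (3.97,8.625): [(0, 6.7039) (0, 6.4729) (3.7577, 4.5698) (8.0312, 4.3807) (7.9209, 5.2192) (5.086, 9.1651)]  |A|=21.4003
8. ⊥bis P6·P7 via (5.095,5.775): [(3.6912, 4.6035) (3.7577, 4.5698) (8.0312, 4.3807) (7.9209, 5.2192) (6.6121, 7.041)]  |A|=6.1286
9. canonical 5-gon: [(3.6912, 4.6035) (3.7577, 4.5698) (8.0312, 4.3807) (7.9209, 5.2192) (6.6121, 7.041)]
10. shoelace: 6.1286

Area of P6's cell: 6.1286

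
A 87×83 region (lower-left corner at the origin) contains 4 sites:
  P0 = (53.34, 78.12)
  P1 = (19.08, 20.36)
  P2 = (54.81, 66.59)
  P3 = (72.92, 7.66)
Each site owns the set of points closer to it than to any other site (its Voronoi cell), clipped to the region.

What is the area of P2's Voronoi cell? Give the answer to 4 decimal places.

Area of P2's cell: 2139.7415

1. box [0,87]×[0,83]: [(0, 0) (87, 0) (87, 83) (0, 83)]
2. ⊥bis P2·P0 via (54.075,72.355): [(0, 65.4608) (0, 0) (87, 0) (87, 76.5527)]  |A|=6177.5878
3. ⊥bis P2·P1 via (36.945,43.475): [(7.2949, 66.3908) (87, 4.7888) (87, 76.5527)]  |A|=2859.9783
4. ⊥bis P2·P3 via (63.865,37.125): [(7.2949, 66.3908) (50.4823, 33.0123) (87, 44.2347) (87, 76.5527)]  |A|=2139.7415
5. canonical 4-gon: [(7.2949, 66.3908) (50.4823, 33.0123) (87, 44.2347) (87, 76.5527)]
6. shoelace: 2139.7415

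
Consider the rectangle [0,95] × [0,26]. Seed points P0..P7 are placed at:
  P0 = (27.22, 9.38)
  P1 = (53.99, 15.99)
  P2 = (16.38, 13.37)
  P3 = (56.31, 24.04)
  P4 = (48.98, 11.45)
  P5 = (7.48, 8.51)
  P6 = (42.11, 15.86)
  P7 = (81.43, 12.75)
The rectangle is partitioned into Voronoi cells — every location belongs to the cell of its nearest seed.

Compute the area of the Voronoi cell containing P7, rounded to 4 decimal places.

Area of P7's cell: 698.2484

1. box [0,95]×[0,26]: [(0, 0) (95, 0) (95, 26) (0, 26)]
2. ⊥bis P7·P0 via (54.325,11.065): [(55.0129, 0) (95, 0) (95, 26) (53.3966, 26)]  |A|=1060.6776
3. ⊥bis P7·P1 via (67.71,14.37): [(66.0133, 0) (95, 0) (95, 26) (69.0832, 26)]  |A|=713.7459
4. ⊥bis P7·P2 via (48.905,13.06): [(66.0133, 0) (95, 0) (95, 26) (69.0832, 26)]  |A|=713.7459
5. ⊥bis P7·P3 via (68.87,18.395): [(67.9413, 16.3286) (66.0133, 0) (95, 0) (95, 26) (72.288, 26)]  |A|=698.2484
6. ⊥bis P7·P4 via (65.205,12.1): [(67.9413, 16.3286) (66.0133, 0) (95, 0) (95, 26) (72.288, 26)]  |A|=698.2484
7. ⊥bis P7·P5 via (44.455,10.63): [(67.9413, 16.3286) (66.0133, 0) (95, 0) (95, 26) (72.288, 26)]  |A|=698.2484
8. ⊥bis P7·P6 via (61.77,14.305): [(67.9413, 16.3286) (66.0133, 0) (95, 0) (95, 26) (72.288, 26)]  |A|=698.2484
9. canonical 5-gon: [(67.9413, 16.3286) (66.0133, 0) (95, 0) (95, 26) (72.288, 26)]
10. shoelace: 698.2484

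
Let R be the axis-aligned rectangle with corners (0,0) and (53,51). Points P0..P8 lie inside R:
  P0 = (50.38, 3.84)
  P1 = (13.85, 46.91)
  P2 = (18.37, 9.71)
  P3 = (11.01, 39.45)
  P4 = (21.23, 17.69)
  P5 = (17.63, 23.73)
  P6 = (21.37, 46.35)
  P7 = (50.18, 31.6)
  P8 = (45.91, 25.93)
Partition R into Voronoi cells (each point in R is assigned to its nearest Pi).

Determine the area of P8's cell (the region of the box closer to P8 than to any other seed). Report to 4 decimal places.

1. box [0,53]×[0,51]: [(0, 0) (53, 0) (53, 51) (0, 51)]
2. ⊥bis P8·P0 via (48.145,14.885): [(0, 5.1427) (53, 15.8674) (53, 51) (0, 51)]  |A|=2146.2325
3. ⊥bis P8·P1 via (29.88,36.42): [(10.8488, 7.338) (53, 15.8674) (53, 51) (39.4211, 51)]  |A|=1036.8813
4. ⊥bis P8·P2 via (32.14,17.82): [(25.3039, 29.4271) (35.3889, 12.3037) (53, 15.8674) (53, 51) (39.4211, 51)]  |A|=801.7369
5. ⊥bis P8·P3 via (28.46,32.69): [(29.9412, 36.5135) (26.4452, 27.4892) (35.3889, 12.3037) (53, 15.8674) (53, 51) (39.4211, 51)]  |A|=793.1993
6. ⊥bis P8·P4 via (33.57,21.81): [(29.9412, 36.5135) (29.2535, 34.7384) (36.6581, 12.5606) (53, 15.8674) (53, 51) (39.4211, 51)]  |A|=724.4336
7. ⊥bis P8·P5 via (31.77,24.83): [(30.7634, 37.7699) (31.5295, 27.9216) (36.6581, 12.5606) (53, 15.8674) (53, 51) (39.4211, 51)]  |A|=715.5401
8. ⊥bis P8·P6 via (33.64,36.14): [(31.1253, 33.1179) (31.5295, 27.9216) (36.6581, 12.5606) (53, 15.8674) (53, 51) (46.0052, 51)]  |A|=634.1398
9. ⊥bis P8·P7 via (48.045,28.765): [(35.4167, 38.2752) (31.1253, 33.1179) (31.5295, 27.9216) (36.6581, 12.5606) (53, 15.8674) (53, 25.0335)]  |A|=361.3472
10. canonical 6-gon: [(35.4167, 38.2752) (31.1253, 33.1179) (31.5295, 27.9216) (36.6581, 12.5606) (53, 15.8674) (53, 25.0335)]
11. shoelace: 361.3472

Area of P8's cell: 361.3472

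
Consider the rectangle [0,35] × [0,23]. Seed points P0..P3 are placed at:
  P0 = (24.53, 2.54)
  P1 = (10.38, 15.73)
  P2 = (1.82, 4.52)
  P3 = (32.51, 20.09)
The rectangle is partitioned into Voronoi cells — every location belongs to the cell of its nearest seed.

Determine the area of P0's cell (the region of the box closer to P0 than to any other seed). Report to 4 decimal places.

Area of P0's cell: 229.5542

1. box [0,35]×[0,23]: [(0, 0) (35, 0) (35, 23) (0, 23)]
2. ⊥bis P0·P1 via (17.455,9.135): [(8.9398, 0) (35, 0) (35, 23) (30.3793, 23)]  |A|=352.8304
3. ⊥bis P0·P2 via (13.175,3.53): [(13.2725, 4.6481) (12.8672, 0) (35, 0) (35, 23) (30.3793, 23)]  |A|=343.7028
4. ⊥bis P0·P3 via (28.52,11.315): [(22.176, 14.1996) (13.2725, 4.6481) (12.8672, 0) (35, 0) (35, 8.3685)]  |A|=229.5542
5. canonical 5-gon: [(22.176, 14.1996) (13.2725, 4.6481) (12.8672, 0) (35, 0) (35, 8.3685)]
6. shoelace: 229.5542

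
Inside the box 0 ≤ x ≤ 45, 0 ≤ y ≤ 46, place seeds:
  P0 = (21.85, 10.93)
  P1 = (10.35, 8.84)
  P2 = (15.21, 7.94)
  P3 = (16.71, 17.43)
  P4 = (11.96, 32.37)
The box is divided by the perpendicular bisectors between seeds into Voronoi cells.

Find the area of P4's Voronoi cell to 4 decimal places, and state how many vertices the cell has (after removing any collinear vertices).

1. box [0,45]×[0,46]: [(0, 0) (45, 0) (45, 46) (0, 46)]
2. ⊥bis P4·P0 via (16.905,21.65): [(0, 13.8519) (45, 34.6099) (45, 46) (0, 46)]  |A|=979.6094
3. ⊥bis P4·P1 via (11.155,20.605): [(0, 21.3683) (14.1895, 20.3974) (45, 34.6099) (45, 46) (0, 46)]  |A|=926.283
4. ⊥bis P4·P2 via (13.585,20.155): [(0, 21.3683) (14.1895, 20.3974) (45, 34.6099) (45, 46) (0, 46)]  |A|=926.283
5. ⊥bis P4·P3 via (14.335,24.9): [(0, 21.3683) (2.6553, 21.1866) (45, 34.6496) (45, 46) (0, 46)]  |A|=831.3194
6. canonical 5-gon: [(0, 21.3683) (2.6553, 21.1866) (45, 34.6496) (45, 46) (0, 46)]
7. shoelace: 831.3194

Area of P4's cell: 831.3194 (5 vertices)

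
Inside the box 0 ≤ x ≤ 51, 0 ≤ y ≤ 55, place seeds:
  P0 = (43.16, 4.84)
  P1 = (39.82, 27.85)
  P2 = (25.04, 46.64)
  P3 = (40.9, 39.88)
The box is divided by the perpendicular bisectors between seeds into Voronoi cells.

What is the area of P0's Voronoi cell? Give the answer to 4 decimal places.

Area of P0's cell: 715.2231

1. box [0,51]×[0,55]: [(0, 0) (51, 0) (51, 55) (0, 55)]
2. ⊥bis P0·P1 via (41.49,16.345): [(0, 10.3225) (0, 0) (51, 0) (51, 17.7254)]  |A|=715.2231
3. ⊥bis P0·P2 via (34.1,25.74): [(0, 10.3225) (0, 0) (51, 0) (51, 17.7254)]  |A|=715.2231
4. ⊥bis P0·P3 via (42.03,22.36): [(0, 10.3225) (0, 0) (51, 0) (51, 17.7254)]  |A|=715.2231
5. canonical 4-gon: [(0, 10.3225) (0, 0) (51, 0) (51, 17.7254)]
6. shoelace: 715.2231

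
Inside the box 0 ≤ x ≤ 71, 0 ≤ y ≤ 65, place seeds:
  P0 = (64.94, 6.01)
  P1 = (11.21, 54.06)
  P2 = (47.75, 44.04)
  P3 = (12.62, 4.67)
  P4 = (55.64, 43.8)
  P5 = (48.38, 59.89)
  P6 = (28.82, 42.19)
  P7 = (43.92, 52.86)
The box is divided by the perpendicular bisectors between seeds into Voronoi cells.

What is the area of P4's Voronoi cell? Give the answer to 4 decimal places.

1. box [0,71]×[0,65]: [(0, 0) (71, 0) (71, 65) (0, 65)]
2. ⊥bis P4·P0 via (60.29,24.905): [(0, 10.0678) (71, 27.5407) (71, 65) (0, 65)]  |A|=3279.8976
3. ⊥bis P4·P1 via (33.425,48.93): [(25.924, 16.4476) (71, 27.5407) (71, 65) (37.136, 65)]  |A|=1666.347
4. ⊥bis P4·P2 via (51.695,43.92): [(51.0474, 22.6304) (71, 27.5407) (71, 65) (52.3362, 65)]  |A|=769.0933
5. ⊥bis P4·P3 via (34.13,24.235): [(51.0474, 22.6304) (71, 27.5407) (71, 65) (52.3362, 65)]  |A|=769.0933
6. ⊥bis P4·P5 via (52.01,51.845): [(51.935, 51.8112) (51.0474, 22.6304) (71, 27.5407) (71, 60.4135)]  |A|=602.2961
7. ⊥bis P4·P6 via (42.23,42.995): [(51.935, 51.8112) (51.0474, 22.6304) (71, 27.5407) (71, 60.4135)]  |A|=602.2961
8. ⊥bis P4·P7 via (49.78,48.33): [(52.7582, 52.1826) (51.9131, 51.0893) (51.0474, 22.6304) (71, 27.5407) (71, 60.4135)]  |A|=602.0031
9. canonical 5-gon: [(52.7582, 52.1826) (51.9131, 51.0893) (51.0474, 22.6304) (71, 27.5407) (71, 60.4135)]
10. shoelace: 602.0031

Area of P4's cell: 602.0031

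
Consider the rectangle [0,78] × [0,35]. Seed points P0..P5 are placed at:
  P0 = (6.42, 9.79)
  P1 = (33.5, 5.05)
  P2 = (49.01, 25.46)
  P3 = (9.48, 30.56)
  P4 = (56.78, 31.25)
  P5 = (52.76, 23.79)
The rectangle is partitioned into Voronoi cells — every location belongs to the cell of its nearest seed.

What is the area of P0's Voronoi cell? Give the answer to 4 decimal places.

Area of P0's cell: 402.2015

1. box [0,78]×[0,35]: [(0, 0) (78, 0) (78, 35) (0, 35)]
2. ⊥bis P0·P1 via (19.96,7.42): [(0, 0) (18.6612, 0) (24.7875, 35) (0, 35)]  |A|=760.353
3. ⊥bis P0·P2 via (27.715,17.625): [(0, 0) (18.6612, 0) (23.6704, 28.6179) (21.3223, 35) (0, 35)]  |A|=749.2953
4. ⊥bis P0·P3 via (7.95,20.175): [(0, 21.3463) (0, 0) (18.6612, 0) (21.8345, 18.1294)]  |A|=402.2015
5. ⊥bis P0·P4 via (31.6,20.52): [(0, 21.3463) (0, 0) (18.6612, 0) (21.8345, 18.1294)]  |A|=402.2015
6. ⊥bis P0·P5 via (29.59,16.79): [(0, 21.3463) (0, 0) (18.6612, 0) (21.8345, 18.1294)]  |A|=402.2015
7. canonical 4-gon: [(0, 21.3463) (0, 0) (18.6612, 0) (21.8345, 18.1294)]
8. shoelace: 402.2015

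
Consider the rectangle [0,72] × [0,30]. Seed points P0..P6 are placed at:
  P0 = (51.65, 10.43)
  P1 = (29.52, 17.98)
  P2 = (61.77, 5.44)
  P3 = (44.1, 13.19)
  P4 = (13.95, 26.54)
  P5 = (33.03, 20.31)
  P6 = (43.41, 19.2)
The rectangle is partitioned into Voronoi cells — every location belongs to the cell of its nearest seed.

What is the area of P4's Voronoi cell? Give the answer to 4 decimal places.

Area of P4's cell: 532.0293

1. box [0,72]×[0,30]: [(0, 0) (72, 0) (72, 30) (0, 30)]
2. ⊥bis P4·P0 via (32.8,18.485): [(0, 0) (24.901, 0) (37.7206, 30) (0, 30)]  |A|=939.3236
3. ⊥bis P4·P1 via (21.735,22.26): [(0, 0) (9.497, 0) (25.9903, 30) (0, 30)]  |A|=532.309
4. ⊥bis P4·P2 via (37.86,15.99): [(0, 0) (9.497, 0) (25.9903, 30) (0, 30)]  |A|=532.309
5. ⊥bis P4·P3 via (29.025,19.865): [(0, 0) (9.497, 0) (25.9903, 30) (0, 30)]  |A|=532.309
6. ⊥bis P4·P5 via (23.49,23.425): [(0, 0) (9.497, 0) (25.12, 28.4171) (25.6369, 30) (0, 30)]  |A|=532.0293
7. ⊥bis P4·P6 via (28.68,22.87): [(0, 0) (9.497, 0) (25.12, 28.4171) (25.6369, 30) (0, 30)]  |A|=532.0293
8. canonical 5-gon: [(0, 0) (9.497, 0) (25.12, 28.4171) (25.6369, 30) (0, 30)]
9. shoelace: 532.0293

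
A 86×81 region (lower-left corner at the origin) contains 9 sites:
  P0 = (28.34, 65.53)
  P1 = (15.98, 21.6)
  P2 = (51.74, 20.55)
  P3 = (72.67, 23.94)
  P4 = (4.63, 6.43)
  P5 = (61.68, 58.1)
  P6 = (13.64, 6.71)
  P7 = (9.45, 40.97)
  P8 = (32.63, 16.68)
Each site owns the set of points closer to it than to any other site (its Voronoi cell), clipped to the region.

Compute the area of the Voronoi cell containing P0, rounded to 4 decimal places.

1. box [0,86]×[0,81]: [(0, 0) (86, 0) (86, 81) (0, 81)]
2. ⊥bis P0·P1 via (22.16,43.565): [(0, 49.7999) (86, 25.6032) (86, 81) (0, 81)]  |A|=3723.6687
3. ⊥bis P0·P2 via (40.04,43.04): [(0, 49.7999) (34.4191, 40.1158) (86, 66.9498) (86, 81) (0, 81)]  |A|=2657.32
4. ⊥bis P0·P3 via (50.505,44.735): [(0, 49.7999) (34.4191, 40.1158) (57.3761, 52.0588) (84.5285, 81) (0, 81)]  |A|=2434.941
5. ⊥bis P0·P4 via (16.485,35.98): [(0, 49.7999) (34.4191, 40.1158) (57.3761, 52.0588) (84.5285, 81) (0, 81)]  |A|=2434.941
6. ⊥bis P0·P5 via (45.01,61.815): [(0, 49.7999) (34.4191, 40.1158) (40.929, 43.5025) (49.2855, 81) (0, 81)]  |A|=1652.3399
7. ⊥bis P0·P6 via (20.99,36.12): [(0, 49.7999) (34.4191, 40.1158) (40.929, 43.5025) (49.2855, 81) (0, 81)]  |A|=1652.3399
8. ⊥bis P0·P7 via (18.895,53.25): [(0, 67.7828) (35.3451, 40.5976) (40.929, 43.5025) (49.2855, 81) (0, 81)]  |A|=1321.7595
9. ⊥bis P0·P8 via (30.485,41.105): [(0, 67.7828) (34.255, 41.4361) (37.5057, 41.7216) (40.929, 43.5025) (49.2855, 81) (0, 81)]  |A|=1320.2411
10. canonical 6-gon: [(0, 67.7828) (34.255, 41.4361) (37.5057, 41.7216) (40.929, 43.5025) (49.2855, 81) (0, 81)]
11. shoelace: 1320.2411

Area of P0's cell: 1320.2411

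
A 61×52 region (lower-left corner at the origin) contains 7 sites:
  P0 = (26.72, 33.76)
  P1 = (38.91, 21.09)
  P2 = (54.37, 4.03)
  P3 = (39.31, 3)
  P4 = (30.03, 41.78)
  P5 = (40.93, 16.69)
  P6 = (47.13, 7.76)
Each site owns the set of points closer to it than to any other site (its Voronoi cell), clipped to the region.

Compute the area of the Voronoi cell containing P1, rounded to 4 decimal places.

1. box [0,61]×[0,52]: [(0, 0) (61, 0) (61, 52) (0, 52)]
2. ⊥bis P1·P0 via (32.815,27.425): [(4.3101, 0) (61, 0) (61, 52) (58.3577, 52)]  |A|=1542.6378
3. ⊥bis P1·P2 via (46.64,12.56): [(4.3101, 0) (32.7801, 0) (61, 25.5732) (61, 52) (58.3577, 52)]  |A|=1181.8013
4. ⊥bis P1·P3 via (39.11,12.045): [(16.3053, 11.5407) (46.2458, 12.2028) (61, 25.5732) (61, 52) (58.3577, 52)]  |A|=839.297
5. ⊥bis P1·P4 via (34.47,31.435): [(39.0067, 33.3821) (16.3053, 11.5407) (46.2458, 12.2028) (61, 25.5732) (61, 42.8215)]  |A|=713.7667
6. ⊥bis P1·P5 via (39.92,18.89): [(39.0067, 33.3821) (16.3053, 11.5407) (24.2966, 11.7175) (61, 28.5676) (61, 42.8215)]  |A|=515.6594
7. ⊥bis P1·P6 via (43.02,14.425): [(39.0067, 33.3821) (16.3053, 11.5407) (24.2966, 11.7175) (61, 28.5676) (61, 42.8215)]  |A|=515.6594
8. canonical 5-gon: [(39.0067, 33.3821) (16.3053, 11.5407) (24.2966, 11.7175) (61, 28.5676) (61, 42.8215)]
9. shoelace: 515.6594

Area of P1's cell: 515.6594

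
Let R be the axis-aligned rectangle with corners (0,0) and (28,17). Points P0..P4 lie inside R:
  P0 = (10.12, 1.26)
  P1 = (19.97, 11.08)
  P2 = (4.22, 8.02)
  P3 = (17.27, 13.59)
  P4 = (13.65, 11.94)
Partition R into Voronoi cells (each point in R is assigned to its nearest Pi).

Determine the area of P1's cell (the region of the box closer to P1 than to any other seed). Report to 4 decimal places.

Area of P1's cell: 163.1865

1. box [0,28]×[0,17]: [(0, 0) (28, 0) (28, 17) (0, 17)]
2. ⊥bis P1·P0 via (15.045,6.17): [(21.1962, 0) (28, 0) (28, 17) (4.248, 17)]  |A|=259.7244
3. ⊥bis P1·P2 via (12.095,9.55): [(12.1966, 9.0271) (21.1962, 0) (28, 0) (28, 17) (10.6476, 17)]  |A|=234.2128
4. ⊥bis P1·P3 via (18.62,12.335): [(13.9292, 7.2892) (21.1962, 0) (28, 0) (28, 17) (22.9567, 17)]  |A|=168.8856
5. ⊥bis P1·P4 via (16.81,11.51): [(16.6311, 10.1956) (15.9586, 5.2536) (21.1962, 0) (28, 0) (28, 17) (22.9567, 17)]  |A|=163.1865
6. canonical 6-gon: [(16.6311, 10.1956) (15.9586, 5.2536) (21.1962, 0) (28, 0) (28, 17) (22.9567, 17)]
7. shoelace: 163.1865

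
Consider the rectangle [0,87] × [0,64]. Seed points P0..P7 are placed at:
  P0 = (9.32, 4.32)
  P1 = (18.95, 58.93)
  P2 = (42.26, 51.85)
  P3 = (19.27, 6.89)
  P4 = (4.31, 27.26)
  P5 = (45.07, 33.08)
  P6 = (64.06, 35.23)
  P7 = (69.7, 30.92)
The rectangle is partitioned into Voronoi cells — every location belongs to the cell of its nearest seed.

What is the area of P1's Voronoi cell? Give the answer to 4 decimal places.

1. box [0,87]×[0,64]: [(0, 0) (87, 0) (87, 64) (0, 64)]
2. ⊥bis P1·P0 via (14.135,31.625): [(0, 34.1176) (87, 18.7759) (87, 64) (0, 64)]  |A|=3267.1339
3. ⊥bis P1·P2 via (30.605,55.39): [(0, 34.1176) (22.9165, 30.0765) (33.2201, 64) (0, 64)]  |A|=905.8718
4. ⊥bis P1·P3 via (19.11,32.91): [(0, 34.1176) (7.2612, 32.8371) (23.7858, 32.9388) (33.2201, 64) (0, 64)]  |A|=882.2668
5. ⊥bis P1·P4 via (11.63,43.095): [(0, 48.4712) (24.9942, 36.9172) (33.2201, 64) (0, 64)]  |A|=643.9131
6. ⊥bis P1·P5 via (32.01,46.005): [(0, 48.4712) (23.637, 37.5446) (25.8701, 39.801) (33.2201, 64) (0, 64)]  |A|=641.6814
7. ⊥bis P1·P6 via (41.505,47.08): [(0, 48.4712) (23.637, 37.5446) (25.8701, 39.801) (33.2201, 64) (0, 64)]  |A|=641.6814
8. ⊥bis P1·P7 via (44.325,44.925): [(0, 48.4712) (23.637, 37.5446) (25.8701, 39.801) (33.2201, 64) (0, 64)]  |A|=641.6814
9. canonical 5-gon: [(0, 48.4712) (23.637, 37.5446) (25.8701, 39.801) (33.2201, 64) (0, 64)]
10. shoelace: 641.6814

Area of P1's cell: 641.6814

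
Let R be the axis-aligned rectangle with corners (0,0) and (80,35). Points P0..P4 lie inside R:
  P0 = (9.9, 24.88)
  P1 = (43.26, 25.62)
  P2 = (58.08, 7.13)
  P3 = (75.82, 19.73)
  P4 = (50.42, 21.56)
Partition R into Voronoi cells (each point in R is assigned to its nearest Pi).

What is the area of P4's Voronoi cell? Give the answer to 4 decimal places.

Area of P4's cell: 370.8160

1. box [0,80]×[0,35]: [(0, 0) (80, 0) (80, 35) (0, 35)]
2. ⊥bis P4·P0 via (30.16,23.22): [(28.2575, 0) (80, 0) (80, 35) (31.1252, 35)]  |A|=1760.8034
3. ⊥bis P4·P1 via (46.84,23.59): [(33.4635, 0) (80, 0) (80, 35) (53.3099, 35)]  |A|=1281.4644
4. ⊥bis P4·P2 via (54.25,14.345): [(36.1493, 4.7365) (80, 28.0141) (80, 35) (53.3099, 35)]  |A|=557.0368
5. ⊥bis P4·P3 via (63.12,20.645): [(36.1493, 4.7365) (63.0008, 18.9903) (64.1542, 35) (53.3099, 35)]  |A|=370.816
6. canonical 4-gon: [(36.1493, 4.7365) (63.0008, 18.9903) (64.1542, 35) (53.3099, 35)]
7. shoelace: 370.816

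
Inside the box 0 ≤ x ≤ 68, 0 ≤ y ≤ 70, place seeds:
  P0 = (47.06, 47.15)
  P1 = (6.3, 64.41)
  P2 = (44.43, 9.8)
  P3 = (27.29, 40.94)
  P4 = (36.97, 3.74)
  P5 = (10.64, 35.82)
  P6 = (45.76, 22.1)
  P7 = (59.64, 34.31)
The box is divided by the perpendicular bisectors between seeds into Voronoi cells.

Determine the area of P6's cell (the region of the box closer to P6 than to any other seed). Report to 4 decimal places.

1. box [0,68]×[0,70]: [(0, 0) (68, 0) (68, 70) (0, 70)]
2. ⊥bis P6·P0 via (46.41,34.625): [(0, 37.0335) (0, 0) (68, 0) (68, 33.5046)]  |A|=2398.2942
3. ⊥bis P6·P1 via (26.03,43.255): [(18.3387, 36.0818) (0, 18.9784) (0, 0) (68, 0) (68, 33.5046)]  |A|=2232.7404
4. ⊥bis P6·P2 via (45.095,15.95): [(18.3387, 36.0818) (1.7754, 20.6342) (68, 13.4733) (68, 33.5046)]  |A|=1068.2007
5. ⊥bis P6·P3 via (36.525,31.52): [(40.0299, 34.9561) (23.0721, 18.3313) (68, 13.4733) (68, 33.5046)]  |A|=694.7867
6. ⊥bis P6·P4 via (41.365,12.92): [(40.0299, 34.9561) (25.3657, 20.5798) (32.1015, 17.355) (68, 13.4733) (68, 33.5046)]  |A|=683.5159
7. ⊥bis P6·P5 via (28.2,28.96): [(40.0299, 34.9561) (25.3657, 20.5798) (32.1015, 17.355) (68, 13.4733) (68, 33.5046)]  |A|=683.5159
8. ⊥bis P6·P7 via (52.7,28.205): [(47.0832, 34.5901) (40.0299, 34.9561) (25.3657, 20.5798) (32.1015, 17.355) (65.4132, 13.753)]  |A|=449.6332
9. canonical 5-gon: [(47.0832, 34.5901) (40.0299, 34.9561) (25.3657, 20.5798) (32.1015, 17.355) (65.4132, 13.753)]
10. shoelace: 449.6332

Area of P6's cell: 449.6332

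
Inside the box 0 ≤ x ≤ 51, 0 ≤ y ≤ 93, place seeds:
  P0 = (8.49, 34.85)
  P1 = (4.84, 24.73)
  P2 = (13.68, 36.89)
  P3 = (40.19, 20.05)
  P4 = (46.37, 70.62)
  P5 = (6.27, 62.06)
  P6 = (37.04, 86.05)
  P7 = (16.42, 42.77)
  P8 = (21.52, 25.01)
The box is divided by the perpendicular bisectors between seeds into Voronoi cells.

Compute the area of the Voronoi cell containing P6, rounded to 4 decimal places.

1. box [0,51]×[0,93]: [(0, 0) (51, 0) (51, 93) (0, 93)]
2. ⊥bis P6·P0 via (22.765,60.45): [(0, 73.1442) (51, 44.7057) (51, 93) (0, 93)]  |A|=1737.8292
3. ⊥bis P6·P1 via (20.94,55.39): [(0, 73.1442) (51, 44.7057) (51, 93) (0, 93)]  |A|=1737.8292
4. ⊥bis P6·P2 via (25.36,61.47): [(0, 73.5206) (51, 49.2863) (51, 93) (0, 93)]  |A|=1611.4228
5. ⊥bis P6·P3 via (38.615,53.05): [(0, 73.5206) (42.672, 53.2436) (51, 53.6411) (51, 93) (0, 93)]  |A|=1593.2894
6. ⊥bis P6·P4 via (41.705,78.335): [(0, 73.5206) (18.8945, 64.5423) (51, 83.9554) (51, 93) (0, 93)]  |A|=1054.8895
7. ⊥bis P6·P5 via (21.655,74.055): [(25.811, 68.7244) (51, 83.9554) (51, 93) (6.8844, 93)]  |A|=649.3777
8. ⊥bis P6·P7 via (26.73,64.41): [(25.811, 68.7244) (51, 83.9554) (51, 93) (6.8844, 93)]  |A|=649.3777
9. ⊥bis P6·P8 via (29.28,55.53): [(25.811, 68.7244) (51, 83.9554) (51, 93) (6.8844, 93)]  |A|=649.3777
10. canonical 4-gon: [(25.811, 68.7244) (51, 83.9554) (51, 93) (6.8844, 93)]
11. shoelace: 649.3777

Area of P6's cell: 649.3777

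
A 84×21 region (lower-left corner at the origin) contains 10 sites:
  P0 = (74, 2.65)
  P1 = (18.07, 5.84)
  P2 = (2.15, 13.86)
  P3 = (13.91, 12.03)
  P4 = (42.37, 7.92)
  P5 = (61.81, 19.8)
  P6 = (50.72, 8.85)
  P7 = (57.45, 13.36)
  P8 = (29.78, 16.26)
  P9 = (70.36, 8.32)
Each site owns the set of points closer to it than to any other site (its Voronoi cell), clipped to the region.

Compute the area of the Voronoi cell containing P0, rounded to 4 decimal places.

Area of P0's cell: 133.1104

1. box [0,84]×[0,21]: [(0, 0) (84, 0) (84, 21) (0, 21)]
2. ⊥bis P0·P1 via (46.035,4.245): [(45.7929, 0) (84, 0) (84, 21) (46.9906, 21)]  |A|=789.7731
3. ⊥bis P0·P2 via (38.075,8.255): [(45.7929, 0) (84, 0) (84, 21) (46.9906, 21)]  |A|=789.7731
4. ⊥bis P0·P3 via (43.955,7.34): [(45.7929, 0) (84, 0) (84, 21) (46.9906, 21)]  |A|=789.7731
5. ⊥bis P0·P4 via (58.185,5.285): [(57.3044, 0) (84, 0) (84, 21) (60.8033, 21)]  |A|=523.8683
6. ⊥bis P0·P5 via (67.905,11.225): [(58.0019, 4.186) (57.3044, 0) (84, 0) (84, 21) (81.6574, 21)]  |A|=348.5485
7. ⊥bis P0·P6 via (62.36,5.75): [(62.8638, 7.6418) (60.8286, 0) (84, 0) (84, 21) (81.6574, 21)]  |A|=326.112
8. ⊥bis P0·P7 via (65.725,8.005): [(67.7268, 11.0983) (61.0272, 0.7456) (60.8286, 0) (84, 0) (84, 21) (81.6574, 21)]  |A|=312.5181
9. ⊥bis P0·P8 via (51.89,9.455): [(67.7268, 11.0983) (61.0272, 0.7456) (60.8286, 0) (84, 0) (84, 21) (81.6574, 21)]  |A|=312.5181
10. ⊥bis P0·P9 via (72.18,5.485): [(63.6361, 0) (84, 0) (84, 13.0731)]  |A|=133.1104
11. canonical 3-gon: [(63.6361, 0) (84, 0) (84, 13.0731)]
12. shoelace: 133.1104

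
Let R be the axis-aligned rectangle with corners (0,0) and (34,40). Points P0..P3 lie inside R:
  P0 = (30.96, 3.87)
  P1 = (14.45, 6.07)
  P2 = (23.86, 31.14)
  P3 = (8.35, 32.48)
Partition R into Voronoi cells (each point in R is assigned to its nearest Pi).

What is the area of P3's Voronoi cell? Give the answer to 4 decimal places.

Area of P3's cell: 343.3489

1. box [0,34]×[0,40]: [(0, 0) (34, 0) (34, 40) (0, 40)]
2. ⊥bis P3·P0 via (19.655,18.175): [(0, 2.642) (34, 29.5116) (34, 40) (0, 40)]  |A|=813.3889
3. ⊥bis P3·P1 via (11.4,19.275): [(0, 16.6419) (25.0307, 22.4233) (34, 29.5116) (34, 40) (0, 40)]  |A|=638.1749
4. ⊥bis P3·P2 via (16.105,31.81): [(0, 16.6419) (15.0958, 20.1286) (16.8126, 40) (0, 40)]  |A|=343.3489
5. canonical 4-gon: [(0, 16.6419) (15.0958, 20.1286) (16.8126, 40) (0, 40)]
6. shoelace: 343.3489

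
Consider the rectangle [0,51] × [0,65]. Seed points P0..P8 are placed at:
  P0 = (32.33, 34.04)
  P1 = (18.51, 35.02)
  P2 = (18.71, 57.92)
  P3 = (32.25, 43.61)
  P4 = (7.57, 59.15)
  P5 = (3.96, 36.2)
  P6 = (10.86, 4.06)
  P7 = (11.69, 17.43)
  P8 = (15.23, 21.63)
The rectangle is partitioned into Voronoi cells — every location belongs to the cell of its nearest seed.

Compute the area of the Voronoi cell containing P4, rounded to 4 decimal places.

1. box [0,51]×[0,65]: [(0, 0) (51, 0) (51, 65) (0, 65)]
2. ⊥bis P4·P0 via (19.95,46.595): [(0, 26.9231) (38.6152, 65) (0, 65)]  |A|=735.1734
3. ⊥bis P4·P1 via (13.04,47.085): [(0, 41.173) (26.7511, 53.3013) (38.6152, 65) (0, 65)]  |A|=544.5734
4. ⊥bis P4·P2 via (13.14,58.535): [(0, 41.173) (11.8144, 46.5294) (13.8538, 65) (0, 65)]  |A|=268.6959
5. ⊥bis P4·P3 via (19.91,51.38): [(0, 41.173) (11.8144, 46.5294) (13.8538, 65) (0, 65)]  |A|=268.6959
6. ⊥bis P4·P5 via (5.765,47.675): [(0, 48.5818) (11.8355, 46.7201) (13.8538, 65) (0, 65)]  |A|=223.7816
7. ⊥bis P4·P6 via (9.215,31.605): [(0, 48.5818) (11.8355, 46.7201) (13.8538, 65) (0, 65)]  |A|=223.7816
8. ⊥bis P4·P7 via (9.63,38.29): [(0, 48.5818) (11.8355, 46.7201) (13.8538, 65) (0, 65)]  |A|=223.7816
9. ⊥bis P4·P8 via (11.4,40.39): [(0, 48.5818) (11.8355, 46.7201) (13.8538, 65) (0, 65)]  |A|=223.7816
10. canonical 4-gon: [(0, 48.5818) (11.8355, 46.7201) (13.8538, 65) (0, 65)]
11. shoelace: 223.7816

Area of P4's cell: 223.7816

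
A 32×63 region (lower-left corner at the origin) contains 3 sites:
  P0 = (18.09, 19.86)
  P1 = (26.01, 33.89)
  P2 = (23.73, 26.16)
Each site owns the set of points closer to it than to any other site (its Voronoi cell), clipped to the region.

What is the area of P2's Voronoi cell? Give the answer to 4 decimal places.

1. box [0,32]×[0,63]: [(0, 0) (32, 0) (32, 63) (0, 63)]
2. ⊥bis P2·P0 via (20.91,23.01): [(0, 41.7294) (32, 13.0818) (32, 63) (0, 63)]  |A|=1139.0202
3. ⊥bis P2·P1 via (24.87,30.025): [(7.2781, 35.2138) (32, 13.0818) (32, 27.922)]  |A|=183.4387
4. canonical 3-gon: [(7.2781, 35.2138) (32, 13.0818) (32, 27.922)]
5. shoelace: 183.4387

Area of P2's cell: 183.4387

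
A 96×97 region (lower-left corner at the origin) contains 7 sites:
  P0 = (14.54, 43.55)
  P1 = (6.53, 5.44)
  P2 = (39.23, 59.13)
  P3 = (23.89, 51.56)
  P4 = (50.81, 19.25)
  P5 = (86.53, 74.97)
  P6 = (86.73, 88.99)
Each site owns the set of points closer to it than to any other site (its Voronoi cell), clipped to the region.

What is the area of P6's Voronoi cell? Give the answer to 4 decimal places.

1. box [0,96]×[0,97]: [(0, 0) (96, 0) (96, 97) (0, 97)]
2. ⊥bis P6·P0 via (50.635,66.27): [(92.3487, 0) (96, 0) (96, 97) (31.292, 97)]  |A|=3315.4282
3. ⊥bis P6·P1 via (46.63,47.215): [(87.0536, 8.4122) (95.8172, 0) (96, 0) (96, 97) (31.292, 97)]  |A|=3300.8391
4. ⊥bis P6·P2 via (62.98,74.06): [(96, 21.5332) (96, 97) (48.5592, 97)]  |A|=1790.1028
5. ⊥bis P6·P3 via (55.31,70.275): [(96, 21.5332) (96, 97) (48.5592, 97)]  |A|=1790.1028
6. ⊥bis P6·P4 via (68.77,54.12): [(78.7444, 48.9826) (96, 40.095) (96, 97) (48.5592, 97)]  |A|=1629.9555
7. ⊥bis P6·P5 via (86.63,81.98): [(57.7422, 82.3921) (96, 81.8463) (96, 97) (48.5592, 97)]  |A|=636.3785
8. canonical 4-gon: [(57.7422, 82.3921) (96, 81.8463) (96, 97) (48.5592, 97)]
9. shoelace: 636.3785

Area of P6's cell: 636.3785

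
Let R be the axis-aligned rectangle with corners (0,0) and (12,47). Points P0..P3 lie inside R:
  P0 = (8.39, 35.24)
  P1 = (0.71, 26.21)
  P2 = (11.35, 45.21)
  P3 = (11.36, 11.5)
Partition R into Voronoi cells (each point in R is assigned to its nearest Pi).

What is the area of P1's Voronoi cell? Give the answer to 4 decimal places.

1. box [0,12]×[0,47]: [(0, 0) (12, 0) (12, 47) (0, 47)]
2. ⊥bis P1·P0 via (4.55,30.725): [(0, 34.5948) (0, 0) (12, 0) (12, 24.3888)]  |A|=353.9013
3. ⊥bis P1·P2 via (6.03,35.71): [(0, 34.5948) (0, 0) (12, 0) (12, 24.3888)]  |A|=353.9013
4. ⊥bis P1·P3 via (6.035,18.855): [(0, 34.5948) (0, 14.4857) (12, 23.1736) (12, 24.3888)]  |A|=127.9454
5. canonical 4-gon: [(0, 34.5948) (0, 14.4857) (12, 23.1736) (12, 24.3888)]
6. shoelace: 127.9454

Area of P1's cell: 127.9454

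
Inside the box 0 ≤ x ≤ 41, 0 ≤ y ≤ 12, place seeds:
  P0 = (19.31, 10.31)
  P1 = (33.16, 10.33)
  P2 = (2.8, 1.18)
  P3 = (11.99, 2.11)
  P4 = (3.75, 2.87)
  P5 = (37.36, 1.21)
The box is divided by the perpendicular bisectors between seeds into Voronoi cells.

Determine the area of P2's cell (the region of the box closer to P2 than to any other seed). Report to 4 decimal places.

Area of P2's cell: 13.2939

1. box [0,41]×[0,12]: [(0, 0) (41, 0) (41, 12) (0, 12)]
2. ⊥bis P2·P0 via (11.055,5.745): [(0, 0) (14.232, 0) (7.596, 12) (0, 12)]  |A|=130.9678
3. ⊥bis P2·P1 via (17.98,5.755): [(0, 0) (14.232, 0) (7.596, 12) (0, 12)]  |A|=130.9678
4. ⊥bis P2·P3 via (7.395,1.645): [(0, 0) (7.5615, 0) (6.3471, 12) (0, 12)]  |A|=83.4514
5. ⊥bis P2·P4 via (3.275,2.025): [(0, 3.866) (0, 0) (6.8774, 0)]  |A|=13.2939
6. ⊥bis P2·P5 via (20.08,1.195): [(0, 3.866) (0, 0) (6.8774, 0)]  |A|=13.2939
7. canonical 3-gon: [(0, 3.866) (0, 0) (6.8774, 0)]
8. shoelace: 13.2939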